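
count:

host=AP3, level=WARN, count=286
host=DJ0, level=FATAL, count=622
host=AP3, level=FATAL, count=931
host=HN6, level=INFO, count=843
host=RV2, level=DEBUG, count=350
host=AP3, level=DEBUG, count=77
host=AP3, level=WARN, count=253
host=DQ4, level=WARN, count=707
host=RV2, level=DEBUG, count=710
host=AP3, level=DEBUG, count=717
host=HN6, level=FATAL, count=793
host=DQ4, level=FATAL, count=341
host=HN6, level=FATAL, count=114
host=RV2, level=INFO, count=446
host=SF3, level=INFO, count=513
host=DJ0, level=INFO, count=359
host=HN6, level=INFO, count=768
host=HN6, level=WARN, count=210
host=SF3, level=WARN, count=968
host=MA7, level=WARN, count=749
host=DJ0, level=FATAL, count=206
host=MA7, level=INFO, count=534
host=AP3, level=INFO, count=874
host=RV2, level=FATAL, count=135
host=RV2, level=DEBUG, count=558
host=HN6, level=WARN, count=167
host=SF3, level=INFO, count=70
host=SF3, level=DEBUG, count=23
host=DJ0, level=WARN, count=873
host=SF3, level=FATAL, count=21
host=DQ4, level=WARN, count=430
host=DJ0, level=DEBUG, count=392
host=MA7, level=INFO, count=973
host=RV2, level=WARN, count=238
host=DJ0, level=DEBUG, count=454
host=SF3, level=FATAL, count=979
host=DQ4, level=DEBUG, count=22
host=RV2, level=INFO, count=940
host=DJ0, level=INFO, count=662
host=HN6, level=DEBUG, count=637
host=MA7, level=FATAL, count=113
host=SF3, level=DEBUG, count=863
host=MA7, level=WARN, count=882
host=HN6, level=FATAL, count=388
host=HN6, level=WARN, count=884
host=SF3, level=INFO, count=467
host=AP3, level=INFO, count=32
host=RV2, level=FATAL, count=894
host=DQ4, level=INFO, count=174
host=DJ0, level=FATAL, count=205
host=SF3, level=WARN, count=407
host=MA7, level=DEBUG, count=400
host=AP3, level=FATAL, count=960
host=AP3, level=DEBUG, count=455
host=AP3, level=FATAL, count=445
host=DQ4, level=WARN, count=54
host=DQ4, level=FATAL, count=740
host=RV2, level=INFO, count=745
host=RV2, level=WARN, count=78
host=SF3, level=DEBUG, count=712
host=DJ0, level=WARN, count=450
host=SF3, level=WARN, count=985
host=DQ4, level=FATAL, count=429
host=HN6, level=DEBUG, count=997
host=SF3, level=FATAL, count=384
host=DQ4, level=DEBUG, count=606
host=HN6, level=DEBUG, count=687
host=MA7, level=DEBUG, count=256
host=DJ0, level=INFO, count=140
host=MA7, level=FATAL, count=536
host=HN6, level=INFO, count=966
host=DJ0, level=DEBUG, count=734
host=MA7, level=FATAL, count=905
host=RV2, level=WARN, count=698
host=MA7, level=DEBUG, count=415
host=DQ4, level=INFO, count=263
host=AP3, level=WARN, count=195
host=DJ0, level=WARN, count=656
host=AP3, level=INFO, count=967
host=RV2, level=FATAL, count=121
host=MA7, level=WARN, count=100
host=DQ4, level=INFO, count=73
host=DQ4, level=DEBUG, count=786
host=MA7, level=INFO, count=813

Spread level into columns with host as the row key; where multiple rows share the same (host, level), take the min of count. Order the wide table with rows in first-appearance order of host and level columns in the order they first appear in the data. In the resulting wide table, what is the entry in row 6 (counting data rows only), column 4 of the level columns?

23

With rows in first-appearance order of host, row 6 is host=SF3. level columns in first-appearance order: WARN, FATAL, INFO, DEBUG; column 4 is DEBUG.
Long rows with host=SF3, level=DEBUG: min(23, 863, 712) = 23.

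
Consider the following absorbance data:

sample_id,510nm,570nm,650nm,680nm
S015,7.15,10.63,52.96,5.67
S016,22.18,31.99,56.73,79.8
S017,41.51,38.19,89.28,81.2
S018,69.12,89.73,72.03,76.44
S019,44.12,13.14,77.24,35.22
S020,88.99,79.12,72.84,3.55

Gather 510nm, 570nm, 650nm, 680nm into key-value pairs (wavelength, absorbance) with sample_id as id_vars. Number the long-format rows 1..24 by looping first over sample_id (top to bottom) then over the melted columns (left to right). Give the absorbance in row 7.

24 rows total (6 × 4). Row 7: index ⌊(7-1)/4⌋ = 1 into sample_id → S016; (7-1) mod 4 = 2 into the melted columns → 650nm.
So row 7 is (S016, 650nm, 56.73); absorbance = 56.73.

56.73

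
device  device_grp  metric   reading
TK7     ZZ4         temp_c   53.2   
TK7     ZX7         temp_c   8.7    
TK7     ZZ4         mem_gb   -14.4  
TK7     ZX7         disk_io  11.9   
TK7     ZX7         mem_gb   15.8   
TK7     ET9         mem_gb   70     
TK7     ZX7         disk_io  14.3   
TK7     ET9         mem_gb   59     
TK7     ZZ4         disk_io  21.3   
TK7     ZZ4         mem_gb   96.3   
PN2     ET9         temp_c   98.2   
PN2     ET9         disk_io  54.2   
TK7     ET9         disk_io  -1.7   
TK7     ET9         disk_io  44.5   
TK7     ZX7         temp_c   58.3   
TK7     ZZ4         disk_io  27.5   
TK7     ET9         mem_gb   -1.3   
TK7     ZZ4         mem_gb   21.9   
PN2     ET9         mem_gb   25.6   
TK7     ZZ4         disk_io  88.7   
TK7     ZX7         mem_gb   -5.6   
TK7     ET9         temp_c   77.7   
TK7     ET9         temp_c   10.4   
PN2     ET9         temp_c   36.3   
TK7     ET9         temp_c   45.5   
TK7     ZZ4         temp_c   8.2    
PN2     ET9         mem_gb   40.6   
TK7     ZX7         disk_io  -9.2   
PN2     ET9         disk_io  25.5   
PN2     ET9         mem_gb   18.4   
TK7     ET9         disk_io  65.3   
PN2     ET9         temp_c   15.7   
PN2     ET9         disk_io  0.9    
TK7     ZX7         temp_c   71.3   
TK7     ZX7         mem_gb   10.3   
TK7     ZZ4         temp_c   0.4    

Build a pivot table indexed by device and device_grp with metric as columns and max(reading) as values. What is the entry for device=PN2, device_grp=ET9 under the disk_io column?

54.2

Rows with device=PN2, device_grp=ET9 and metric=disk_io: reading values are 54.2, 25.5, 0.9.
max(54.2, 25.5, 0.9) = 54.2.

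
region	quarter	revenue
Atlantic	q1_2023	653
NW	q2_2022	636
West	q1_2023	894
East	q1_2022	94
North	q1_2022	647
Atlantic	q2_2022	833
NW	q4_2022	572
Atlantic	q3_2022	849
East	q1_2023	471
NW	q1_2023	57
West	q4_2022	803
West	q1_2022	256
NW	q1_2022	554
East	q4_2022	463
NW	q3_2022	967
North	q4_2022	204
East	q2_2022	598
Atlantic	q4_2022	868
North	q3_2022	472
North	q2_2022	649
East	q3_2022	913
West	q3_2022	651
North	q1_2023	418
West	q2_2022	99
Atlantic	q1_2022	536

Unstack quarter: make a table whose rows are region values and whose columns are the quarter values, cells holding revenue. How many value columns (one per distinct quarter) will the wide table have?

5

5 distinct quarter values: q1_2022, q2_2022, q3_2022, q4_2022, q1_2023.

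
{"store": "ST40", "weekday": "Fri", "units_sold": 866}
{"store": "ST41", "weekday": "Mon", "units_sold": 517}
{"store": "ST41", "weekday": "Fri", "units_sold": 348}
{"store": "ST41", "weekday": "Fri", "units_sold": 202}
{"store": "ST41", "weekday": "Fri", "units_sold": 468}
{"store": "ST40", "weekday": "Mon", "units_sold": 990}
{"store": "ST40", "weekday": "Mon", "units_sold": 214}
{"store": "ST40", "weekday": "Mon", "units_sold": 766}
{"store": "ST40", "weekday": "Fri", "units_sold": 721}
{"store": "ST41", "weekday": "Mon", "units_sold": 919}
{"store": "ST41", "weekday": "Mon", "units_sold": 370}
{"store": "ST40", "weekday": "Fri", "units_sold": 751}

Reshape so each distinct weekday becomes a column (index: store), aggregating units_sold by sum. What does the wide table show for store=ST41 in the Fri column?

1018

Rows with store=ST41 and weekday=Fri: units_sold values are 348, 202, 468.
348 + 202 + 468 = 1018.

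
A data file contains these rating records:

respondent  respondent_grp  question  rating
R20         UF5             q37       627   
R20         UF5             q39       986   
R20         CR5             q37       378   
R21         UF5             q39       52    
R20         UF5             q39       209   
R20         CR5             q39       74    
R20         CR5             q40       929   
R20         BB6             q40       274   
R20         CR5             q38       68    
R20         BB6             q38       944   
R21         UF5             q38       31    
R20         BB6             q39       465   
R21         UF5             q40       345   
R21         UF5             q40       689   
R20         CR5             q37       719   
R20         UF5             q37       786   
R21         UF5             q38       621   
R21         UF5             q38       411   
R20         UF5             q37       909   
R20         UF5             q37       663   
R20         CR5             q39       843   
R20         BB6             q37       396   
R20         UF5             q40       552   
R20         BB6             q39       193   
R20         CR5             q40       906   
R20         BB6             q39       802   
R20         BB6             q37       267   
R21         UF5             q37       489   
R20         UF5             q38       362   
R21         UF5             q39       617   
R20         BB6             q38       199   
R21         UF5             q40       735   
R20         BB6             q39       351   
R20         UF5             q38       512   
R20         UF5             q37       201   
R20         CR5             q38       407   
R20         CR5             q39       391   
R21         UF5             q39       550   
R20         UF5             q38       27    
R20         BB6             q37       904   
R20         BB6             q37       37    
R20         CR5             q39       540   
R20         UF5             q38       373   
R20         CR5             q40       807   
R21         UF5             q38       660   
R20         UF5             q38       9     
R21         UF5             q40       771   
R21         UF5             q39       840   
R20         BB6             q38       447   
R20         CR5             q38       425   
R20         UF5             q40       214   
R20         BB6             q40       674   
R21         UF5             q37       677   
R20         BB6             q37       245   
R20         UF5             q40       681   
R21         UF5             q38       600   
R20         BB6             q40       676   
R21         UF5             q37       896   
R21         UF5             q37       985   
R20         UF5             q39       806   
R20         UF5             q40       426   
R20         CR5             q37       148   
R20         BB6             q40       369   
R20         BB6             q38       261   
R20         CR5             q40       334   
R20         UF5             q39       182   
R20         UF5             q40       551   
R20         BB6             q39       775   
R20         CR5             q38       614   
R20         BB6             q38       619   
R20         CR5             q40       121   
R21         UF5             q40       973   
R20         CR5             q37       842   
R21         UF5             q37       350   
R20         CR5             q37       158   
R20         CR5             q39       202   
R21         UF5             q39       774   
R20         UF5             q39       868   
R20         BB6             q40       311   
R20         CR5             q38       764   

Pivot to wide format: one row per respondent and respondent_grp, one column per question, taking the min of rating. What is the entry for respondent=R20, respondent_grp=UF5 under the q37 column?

201

Rows with respondent=R20, respondent_grp=UF5 and question=q37: rating values are 627, 786, 909, 663, 201.
min(627, 786, 909, 663, 201) = 201.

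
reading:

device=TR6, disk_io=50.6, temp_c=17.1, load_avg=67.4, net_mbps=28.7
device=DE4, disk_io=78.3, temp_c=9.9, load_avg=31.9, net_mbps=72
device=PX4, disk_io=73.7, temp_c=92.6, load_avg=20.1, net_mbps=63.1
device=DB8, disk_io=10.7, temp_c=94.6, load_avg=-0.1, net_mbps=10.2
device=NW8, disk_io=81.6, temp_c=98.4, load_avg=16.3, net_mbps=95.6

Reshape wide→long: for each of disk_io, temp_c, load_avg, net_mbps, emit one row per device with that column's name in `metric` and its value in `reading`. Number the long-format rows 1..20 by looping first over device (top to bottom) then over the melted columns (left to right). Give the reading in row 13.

20 rows total (5 × 4). Row 13: index ⌊(13-1)/4⌋ = 3 into device → DB8; (13-1) mod 4 = 0 into the melted columns → disk_io.
So row 13 is (DB8, disk_io, 10.7); reading = 10.7.

10.7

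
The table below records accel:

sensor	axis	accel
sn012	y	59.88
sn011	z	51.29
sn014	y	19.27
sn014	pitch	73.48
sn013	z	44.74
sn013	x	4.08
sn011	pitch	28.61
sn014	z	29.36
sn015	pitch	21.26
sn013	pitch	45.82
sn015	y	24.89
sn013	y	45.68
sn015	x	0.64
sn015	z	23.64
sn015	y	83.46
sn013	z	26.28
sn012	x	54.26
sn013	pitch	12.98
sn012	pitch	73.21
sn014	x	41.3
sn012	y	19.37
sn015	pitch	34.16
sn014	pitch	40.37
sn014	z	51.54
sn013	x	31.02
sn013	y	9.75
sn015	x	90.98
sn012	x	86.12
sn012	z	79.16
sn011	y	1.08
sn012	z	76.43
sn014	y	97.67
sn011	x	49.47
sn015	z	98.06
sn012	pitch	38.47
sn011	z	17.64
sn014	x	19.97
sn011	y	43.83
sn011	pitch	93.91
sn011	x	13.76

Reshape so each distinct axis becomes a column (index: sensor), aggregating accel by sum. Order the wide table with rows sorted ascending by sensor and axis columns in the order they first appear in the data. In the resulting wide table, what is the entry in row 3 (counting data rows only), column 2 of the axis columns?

71.02

With rows sorted ascending by sensor, row 3 is sensor=sn013. axis columns in first-appearance order: y, z, pitch, x; column 2 is z.
Long rows with sensor=sn013, axis=z: 44.74 + 26.28 = 71.02.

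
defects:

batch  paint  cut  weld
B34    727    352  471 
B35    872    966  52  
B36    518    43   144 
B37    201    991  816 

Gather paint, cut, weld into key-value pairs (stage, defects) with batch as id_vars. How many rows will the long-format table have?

12

4 batch values × 3 melted columns = 12 rows.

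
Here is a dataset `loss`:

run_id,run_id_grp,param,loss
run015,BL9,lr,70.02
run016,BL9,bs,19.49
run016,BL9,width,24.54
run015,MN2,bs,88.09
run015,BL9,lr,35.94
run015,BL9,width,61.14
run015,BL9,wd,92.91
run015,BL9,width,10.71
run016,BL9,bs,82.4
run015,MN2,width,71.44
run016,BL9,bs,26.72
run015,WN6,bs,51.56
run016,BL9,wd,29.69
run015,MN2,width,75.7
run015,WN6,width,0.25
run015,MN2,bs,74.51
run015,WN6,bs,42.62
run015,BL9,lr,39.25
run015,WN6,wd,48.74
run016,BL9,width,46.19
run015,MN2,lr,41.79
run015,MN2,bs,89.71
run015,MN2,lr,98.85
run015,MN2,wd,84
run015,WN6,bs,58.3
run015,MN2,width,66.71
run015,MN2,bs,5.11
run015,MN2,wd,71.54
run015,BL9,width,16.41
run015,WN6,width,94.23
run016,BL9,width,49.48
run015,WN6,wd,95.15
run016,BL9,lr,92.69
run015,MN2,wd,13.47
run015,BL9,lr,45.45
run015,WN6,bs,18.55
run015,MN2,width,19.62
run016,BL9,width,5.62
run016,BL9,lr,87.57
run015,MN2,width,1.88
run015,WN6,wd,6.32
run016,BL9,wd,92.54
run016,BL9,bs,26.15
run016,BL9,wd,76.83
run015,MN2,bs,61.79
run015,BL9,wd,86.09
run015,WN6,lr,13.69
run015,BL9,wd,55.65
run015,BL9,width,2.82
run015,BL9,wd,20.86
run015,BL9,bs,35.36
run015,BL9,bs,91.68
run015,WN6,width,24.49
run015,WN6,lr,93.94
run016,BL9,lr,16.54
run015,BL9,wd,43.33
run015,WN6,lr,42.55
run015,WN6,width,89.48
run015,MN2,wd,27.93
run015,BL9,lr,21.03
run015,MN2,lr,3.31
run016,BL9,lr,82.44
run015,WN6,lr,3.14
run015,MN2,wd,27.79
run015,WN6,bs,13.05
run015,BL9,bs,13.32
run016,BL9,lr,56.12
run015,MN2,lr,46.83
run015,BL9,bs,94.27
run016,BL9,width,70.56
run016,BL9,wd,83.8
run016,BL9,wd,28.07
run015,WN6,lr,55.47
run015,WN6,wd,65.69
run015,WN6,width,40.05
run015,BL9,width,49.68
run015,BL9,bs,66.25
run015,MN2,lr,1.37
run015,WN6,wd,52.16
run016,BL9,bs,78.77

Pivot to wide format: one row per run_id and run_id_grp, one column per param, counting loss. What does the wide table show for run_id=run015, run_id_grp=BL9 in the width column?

Rows with run_id=run015, run_id_grp=BL9 and param=width: loss values are 61.14, 10.71, 16.41, 2.82, 49.68.
5 rows match — count = 5.

5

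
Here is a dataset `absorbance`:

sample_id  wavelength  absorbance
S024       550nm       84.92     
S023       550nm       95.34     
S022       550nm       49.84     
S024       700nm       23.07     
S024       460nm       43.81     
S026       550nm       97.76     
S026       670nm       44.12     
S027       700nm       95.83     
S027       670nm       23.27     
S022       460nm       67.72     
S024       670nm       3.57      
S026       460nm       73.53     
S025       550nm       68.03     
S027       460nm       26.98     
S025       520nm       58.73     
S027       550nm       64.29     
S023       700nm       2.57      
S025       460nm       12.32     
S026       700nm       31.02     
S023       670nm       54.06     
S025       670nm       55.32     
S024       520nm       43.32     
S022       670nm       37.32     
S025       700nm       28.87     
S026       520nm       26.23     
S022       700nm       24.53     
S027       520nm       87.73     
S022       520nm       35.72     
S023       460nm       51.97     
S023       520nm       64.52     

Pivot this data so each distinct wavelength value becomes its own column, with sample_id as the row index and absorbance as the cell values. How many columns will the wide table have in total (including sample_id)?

1 column for sample_id plus 5 distinct wavelength values → 6 columns.

6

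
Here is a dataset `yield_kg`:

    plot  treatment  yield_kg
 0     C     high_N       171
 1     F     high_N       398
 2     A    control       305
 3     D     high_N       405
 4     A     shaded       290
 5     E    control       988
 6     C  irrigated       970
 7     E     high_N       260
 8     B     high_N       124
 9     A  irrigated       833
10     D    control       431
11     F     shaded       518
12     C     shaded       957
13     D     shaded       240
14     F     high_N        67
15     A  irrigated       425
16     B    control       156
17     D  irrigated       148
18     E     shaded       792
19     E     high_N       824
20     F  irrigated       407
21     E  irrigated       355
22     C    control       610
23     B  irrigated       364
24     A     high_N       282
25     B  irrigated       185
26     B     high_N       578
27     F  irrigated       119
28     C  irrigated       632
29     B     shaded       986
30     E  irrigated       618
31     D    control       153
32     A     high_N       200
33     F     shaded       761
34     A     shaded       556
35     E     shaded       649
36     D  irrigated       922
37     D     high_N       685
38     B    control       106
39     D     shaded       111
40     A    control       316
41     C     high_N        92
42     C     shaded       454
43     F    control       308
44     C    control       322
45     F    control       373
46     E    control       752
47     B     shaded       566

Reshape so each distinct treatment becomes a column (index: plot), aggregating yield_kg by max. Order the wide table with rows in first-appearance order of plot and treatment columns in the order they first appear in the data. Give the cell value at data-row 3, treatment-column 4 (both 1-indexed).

833

With rows in first-appearance order of plot, row 3 is plot=A. treatment columns in first-appearance order: high_N, control, shaded, irrigated; column 4 is irrigated.
Long rows with plot=A, treatment=irrigated: max(833, 425) = 833.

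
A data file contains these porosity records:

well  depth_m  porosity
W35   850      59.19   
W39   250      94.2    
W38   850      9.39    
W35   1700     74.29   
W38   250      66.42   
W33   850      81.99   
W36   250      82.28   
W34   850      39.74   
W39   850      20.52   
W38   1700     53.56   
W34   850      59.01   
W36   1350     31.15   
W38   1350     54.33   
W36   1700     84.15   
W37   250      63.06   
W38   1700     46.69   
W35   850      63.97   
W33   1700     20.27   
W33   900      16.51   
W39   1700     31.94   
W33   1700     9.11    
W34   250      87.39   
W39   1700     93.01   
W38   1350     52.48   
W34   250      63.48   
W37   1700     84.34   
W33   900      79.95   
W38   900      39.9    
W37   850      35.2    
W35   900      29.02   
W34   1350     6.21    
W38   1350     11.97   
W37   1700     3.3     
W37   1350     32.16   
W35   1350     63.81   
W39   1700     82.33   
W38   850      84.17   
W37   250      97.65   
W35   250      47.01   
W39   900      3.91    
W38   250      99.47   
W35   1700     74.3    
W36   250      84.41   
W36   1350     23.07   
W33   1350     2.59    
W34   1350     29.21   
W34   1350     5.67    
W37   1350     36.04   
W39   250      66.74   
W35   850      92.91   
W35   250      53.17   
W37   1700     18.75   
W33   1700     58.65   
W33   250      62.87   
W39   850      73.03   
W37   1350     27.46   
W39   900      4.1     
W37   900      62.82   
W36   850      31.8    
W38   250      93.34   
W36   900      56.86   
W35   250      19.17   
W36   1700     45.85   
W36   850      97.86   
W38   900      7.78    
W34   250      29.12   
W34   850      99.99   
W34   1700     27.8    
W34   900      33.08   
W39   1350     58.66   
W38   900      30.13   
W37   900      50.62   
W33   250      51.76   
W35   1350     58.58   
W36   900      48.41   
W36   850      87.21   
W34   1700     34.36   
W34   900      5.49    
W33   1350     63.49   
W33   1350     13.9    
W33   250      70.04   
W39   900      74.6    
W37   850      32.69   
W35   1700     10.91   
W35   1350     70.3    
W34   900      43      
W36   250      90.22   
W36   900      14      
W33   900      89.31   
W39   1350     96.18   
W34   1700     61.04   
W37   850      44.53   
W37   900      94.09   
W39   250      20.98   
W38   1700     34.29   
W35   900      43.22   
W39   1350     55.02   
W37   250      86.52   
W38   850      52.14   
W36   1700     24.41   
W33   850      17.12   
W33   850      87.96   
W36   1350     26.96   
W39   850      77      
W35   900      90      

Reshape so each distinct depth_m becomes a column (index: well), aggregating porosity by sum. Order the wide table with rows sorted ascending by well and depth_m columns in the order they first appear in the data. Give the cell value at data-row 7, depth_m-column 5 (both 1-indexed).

With rows sorted ascending by well, row 7 is well=W39. depth_m columns in first-appearance order: 850, 250, 1700, 1350, 900; column 5 is 900.
Long rows with well=W39, depth_m=900: 3.91 + 4.1 + 74.6 = 82.61.

82.61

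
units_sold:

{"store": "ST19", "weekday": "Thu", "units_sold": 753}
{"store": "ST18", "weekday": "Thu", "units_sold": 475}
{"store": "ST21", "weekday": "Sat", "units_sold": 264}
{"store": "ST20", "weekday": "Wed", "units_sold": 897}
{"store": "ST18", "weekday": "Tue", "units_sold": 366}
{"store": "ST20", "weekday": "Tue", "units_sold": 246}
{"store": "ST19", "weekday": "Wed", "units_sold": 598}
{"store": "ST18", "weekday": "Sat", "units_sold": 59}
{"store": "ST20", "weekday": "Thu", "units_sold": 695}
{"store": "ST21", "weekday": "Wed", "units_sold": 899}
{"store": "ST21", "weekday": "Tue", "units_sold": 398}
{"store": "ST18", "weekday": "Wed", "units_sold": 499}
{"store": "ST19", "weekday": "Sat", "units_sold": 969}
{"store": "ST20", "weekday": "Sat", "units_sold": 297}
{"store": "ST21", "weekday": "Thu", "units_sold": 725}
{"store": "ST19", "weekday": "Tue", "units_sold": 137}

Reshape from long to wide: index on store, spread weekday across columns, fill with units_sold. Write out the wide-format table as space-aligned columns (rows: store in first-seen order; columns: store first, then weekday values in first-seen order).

Columns: store plus the 4 distinct weekday values (Thu, Sat, Wed, Tue).
For example, row ST19 column Thu takes units_sold=753 from the long row (ST19, Thu).

store  Thu  Sat  Wed  Tue
ST19   753  969  598  137
ST18   475  59   499  366
ST21   725  264  899  398
ST20   695  297  897  246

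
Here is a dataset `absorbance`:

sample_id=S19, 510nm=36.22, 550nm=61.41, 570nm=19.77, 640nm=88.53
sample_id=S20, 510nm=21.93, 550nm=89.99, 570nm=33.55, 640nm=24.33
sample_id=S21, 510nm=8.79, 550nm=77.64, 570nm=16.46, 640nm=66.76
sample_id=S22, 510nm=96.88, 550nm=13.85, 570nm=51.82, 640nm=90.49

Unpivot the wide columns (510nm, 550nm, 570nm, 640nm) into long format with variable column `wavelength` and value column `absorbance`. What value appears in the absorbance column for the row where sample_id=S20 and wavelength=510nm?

Unpivoting turns each (sample_id, wide-column) pair into one long row.
The wide cell at row S20, column 510nm holds 21.93, so the long row (S20, 510nm) has absorbance=21.93.

21.93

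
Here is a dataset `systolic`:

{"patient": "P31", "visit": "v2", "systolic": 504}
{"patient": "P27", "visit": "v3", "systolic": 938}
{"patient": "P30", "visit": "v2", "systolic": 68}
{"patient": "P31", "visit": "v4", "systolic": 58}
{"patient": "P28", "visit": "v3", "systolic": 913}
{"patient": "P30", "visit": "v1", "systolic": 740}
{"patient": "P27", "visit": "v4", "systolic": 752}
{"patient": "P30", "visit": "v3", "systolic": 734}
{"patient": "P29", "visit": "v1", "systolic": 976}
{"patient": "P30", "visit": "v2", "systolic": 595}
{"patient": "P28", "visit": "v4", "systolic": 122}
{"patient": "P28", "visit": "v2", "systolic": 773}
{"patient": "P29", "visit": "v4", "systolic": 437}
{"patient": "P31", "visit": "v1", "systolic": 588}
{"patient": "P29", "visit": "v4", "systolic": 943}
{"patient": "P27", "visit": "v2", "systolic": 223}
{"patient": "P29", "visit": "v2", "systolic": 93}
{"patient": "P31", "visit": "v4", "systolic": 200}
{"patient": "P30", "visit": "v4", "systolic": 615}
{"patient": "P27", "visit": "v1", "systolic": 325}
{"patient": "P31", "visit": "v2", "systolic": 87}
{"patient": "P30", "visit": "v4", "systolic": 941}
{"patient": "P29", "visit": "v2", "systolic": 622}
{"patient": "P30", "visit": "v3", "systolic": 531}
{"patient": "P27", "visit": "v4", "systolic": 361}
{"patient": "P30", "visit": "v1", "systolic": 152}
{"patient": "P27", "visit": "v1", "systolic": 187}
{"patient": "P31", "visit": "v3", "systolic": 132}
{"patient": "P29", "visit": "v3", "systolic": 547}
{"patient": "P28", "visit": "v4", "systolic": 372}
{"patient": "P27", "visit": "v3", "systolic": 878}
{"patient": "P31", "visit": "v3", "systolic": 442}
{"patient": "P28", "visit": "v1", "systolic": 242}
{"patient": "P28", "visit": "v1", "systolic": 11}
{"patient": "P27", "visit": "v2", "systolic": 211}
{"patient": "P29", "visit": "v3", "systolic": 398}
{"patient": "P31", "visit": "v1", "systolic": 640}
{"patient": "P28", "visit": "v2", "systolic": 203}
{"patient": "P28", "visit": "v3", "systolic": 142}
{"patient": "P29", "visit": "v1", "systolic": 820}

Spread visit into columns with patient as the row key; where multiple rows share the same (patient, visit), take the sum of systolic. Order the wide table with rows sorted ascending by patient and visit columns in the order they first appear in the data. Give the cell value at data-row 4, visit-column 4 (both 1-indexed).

With rows sorted ascending by patient, row 4 is patient=P30. visit columns in first-appearance order: v2, v3, v4, v1; column 4 is v1.
Long rows with patient=P30, visit=v1: 740 + 152 = 892.

892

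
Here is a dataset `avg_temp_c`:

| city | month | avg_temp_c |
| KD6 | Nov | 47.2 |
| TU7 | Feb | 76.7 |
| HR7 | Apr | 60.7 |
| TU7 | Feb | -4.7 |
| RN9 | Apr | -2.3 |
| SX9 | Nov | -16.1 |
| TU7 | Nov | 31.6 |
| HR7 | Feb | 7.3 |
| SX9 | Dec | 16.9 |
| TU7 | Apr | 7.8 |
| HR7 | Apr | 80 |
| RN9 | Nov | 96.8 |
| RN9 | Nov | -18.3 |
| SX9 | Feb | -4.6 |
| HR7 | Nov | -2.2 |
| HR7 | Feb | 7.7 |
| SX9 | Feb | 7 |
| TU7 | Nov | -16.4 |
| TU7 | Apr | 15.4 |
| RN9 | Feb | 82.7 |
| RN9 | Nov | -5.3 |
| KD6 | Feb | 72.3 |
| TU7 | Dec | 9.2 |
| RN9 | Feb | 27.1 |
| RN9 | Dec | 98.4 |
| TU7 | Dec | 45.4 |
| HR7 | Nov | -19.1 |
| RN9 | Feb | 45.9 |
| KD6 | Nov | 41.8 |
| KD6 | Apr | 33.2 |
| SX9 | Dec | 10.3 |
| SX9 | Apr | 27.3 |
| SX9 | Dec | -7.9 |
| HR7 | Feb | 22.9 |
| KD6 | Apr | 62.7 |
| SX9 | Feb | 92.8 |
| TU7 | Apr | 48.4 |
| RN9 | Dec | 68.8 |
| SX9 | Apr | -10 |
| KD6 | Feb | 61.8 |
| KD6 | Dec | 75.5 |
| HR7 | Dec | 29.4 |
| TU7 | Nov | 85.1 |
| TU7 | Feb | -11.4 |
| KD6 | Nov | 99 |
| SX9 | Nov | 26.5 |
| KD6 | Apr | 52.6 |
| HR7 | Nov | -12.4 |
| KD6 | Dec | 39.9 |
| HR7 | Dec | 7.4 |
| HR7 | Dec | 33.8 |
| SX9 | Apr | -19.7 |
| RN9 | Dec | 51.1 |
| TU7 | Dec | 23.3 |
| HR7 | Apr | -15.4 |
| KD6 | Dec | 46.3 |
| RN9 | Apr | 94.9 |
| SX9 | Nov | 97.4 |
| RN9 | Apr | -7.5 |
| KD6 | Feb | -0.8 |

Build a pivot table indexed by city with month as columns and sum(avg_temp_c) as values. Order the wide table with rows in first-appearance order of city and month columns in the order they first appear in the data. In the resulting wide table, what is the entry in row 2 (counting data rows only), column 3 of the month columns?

71.6

With rows in first-appearance order of city, row 2 is city=TU7. month columns in first-appearance order: Nov, Feb, Apr, Dec; column 3 is Apr.
Long rows with city=TU7, month=Apr: 7.8 + 15.4 + 48.4 = 71.6.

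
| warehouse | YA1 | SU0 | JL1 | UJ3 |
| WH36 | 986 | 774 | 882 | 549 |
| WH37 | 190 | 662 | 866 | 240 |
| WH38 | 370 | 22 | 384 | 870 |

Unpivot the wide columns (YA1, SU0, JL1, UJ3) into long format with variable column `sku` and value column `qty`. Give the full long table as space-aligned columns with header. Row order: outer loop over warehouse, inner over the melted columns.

warehouse  sku  qty
WH36       YA1  986
WH36       SU0  774
WH36       JL1  882
WH36       UJ3  549
WH37       YA1  190
WH37       SU0  662
WH37       JL1  866
WH37       UJ3  240
WH38       YA1  370
WH38       SU0  22 
WH38       JL1  384
WH38       UJ3  870

Each (warehouse, column) pair becomes one row: 3 × 4 = 12 rows.
For example, (WH36, YA1) → qty=986.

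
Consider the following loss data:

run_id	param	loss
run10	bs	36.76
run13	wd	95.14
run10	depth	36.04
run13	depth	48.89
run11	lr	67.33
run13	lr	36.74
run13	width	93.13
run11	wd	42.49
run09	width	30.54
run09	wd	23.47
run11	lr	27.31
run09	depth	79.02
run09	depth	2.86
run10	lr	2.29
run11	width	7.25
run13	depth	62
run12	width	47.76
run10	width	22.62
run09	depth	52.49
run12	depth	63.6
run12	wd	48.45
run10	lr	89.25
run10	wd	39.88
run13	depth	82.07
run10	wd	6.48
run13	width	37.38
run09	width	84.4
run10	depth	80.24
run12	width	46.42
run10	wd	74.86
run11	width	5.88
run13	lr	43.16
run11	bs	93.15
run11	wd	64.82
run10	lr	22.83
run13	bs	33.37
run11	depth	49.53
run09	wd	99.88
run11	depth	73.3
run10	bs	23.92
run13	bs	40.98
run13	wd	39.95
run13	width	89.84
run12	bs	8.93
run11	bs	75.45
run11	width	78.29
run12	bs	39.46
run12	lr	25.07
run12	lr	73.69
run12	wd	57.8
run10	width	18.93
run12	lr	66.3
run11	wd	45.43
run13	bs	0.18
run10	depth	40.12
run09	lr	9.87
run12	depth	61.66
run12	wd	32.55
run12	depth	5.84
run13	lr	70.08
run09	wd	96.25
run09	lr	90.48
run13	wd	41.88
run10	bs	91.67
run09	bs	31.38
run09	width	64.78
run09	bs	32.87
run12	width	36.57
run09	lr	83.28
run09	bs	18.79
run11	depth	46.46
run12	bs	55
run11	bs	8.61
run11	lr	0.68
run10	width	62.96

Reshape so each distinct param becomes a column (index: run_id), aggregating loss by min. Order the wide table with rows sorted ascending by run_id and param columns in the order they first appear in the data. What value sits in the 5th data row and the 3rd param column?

48.89

With rows sorted ascending by run_id, row 5 is run_id=run13. param columns in first-appearance order: bs, wd, depth, lr, width; column 3 is depth.
Long rows with run_id=run13, param=depth: min(48.89, 62, 82.07) = 48.89.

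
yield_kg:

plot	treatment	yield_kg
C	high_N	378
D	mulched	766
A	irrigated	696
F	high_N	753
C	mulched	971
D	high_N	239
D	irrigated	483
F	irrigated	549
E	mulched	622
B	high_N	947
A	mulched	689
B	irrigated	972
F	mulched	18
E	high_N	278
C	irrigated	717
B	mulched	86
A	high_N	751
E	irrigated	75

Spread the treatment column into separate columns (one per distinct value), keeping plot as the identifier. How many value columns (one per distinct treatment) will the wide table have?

3 distinct treatment values: high_N, irrigated, mulched.

3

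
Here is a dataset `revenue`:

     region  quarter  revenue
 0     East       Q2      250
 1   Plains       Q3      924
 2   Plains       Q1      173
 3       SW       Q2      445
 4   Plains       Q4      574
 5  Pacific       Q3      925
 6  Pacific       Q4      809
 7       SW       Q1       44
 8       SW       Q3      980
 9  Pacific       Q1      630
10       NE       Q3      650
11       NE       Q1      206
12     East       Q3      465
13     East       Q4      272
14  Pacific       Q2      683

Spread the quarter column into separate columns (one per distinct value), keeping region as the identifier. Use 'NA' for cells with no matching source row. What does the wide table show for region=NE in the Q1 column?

206

The long row with region=NE, quarter=Q1 has revenue=206.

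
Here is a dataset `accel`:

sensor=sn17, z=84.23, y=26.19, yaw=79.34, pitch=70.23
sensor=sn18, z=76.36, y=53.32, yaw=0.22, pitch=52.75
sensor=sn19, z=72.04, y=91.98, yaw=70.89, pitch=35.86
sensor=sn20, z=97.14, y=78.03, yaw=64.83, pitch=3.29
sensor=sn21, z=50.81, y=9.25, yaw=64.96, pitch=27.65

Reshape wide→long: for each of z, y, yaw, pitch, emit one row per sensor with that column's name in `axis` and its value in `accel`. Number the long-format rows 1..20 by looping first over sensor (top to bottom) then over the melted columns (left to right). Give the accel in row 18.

9.25

20 rows total (5 × 4). Row 18: index ⌊(18-1)/4⌋ = 4 into sensor → sn21; (18-1) mod 4 = 1 into the melted columns → y.
So row 18 is (sn21, y, 9.25); accel = 9.25.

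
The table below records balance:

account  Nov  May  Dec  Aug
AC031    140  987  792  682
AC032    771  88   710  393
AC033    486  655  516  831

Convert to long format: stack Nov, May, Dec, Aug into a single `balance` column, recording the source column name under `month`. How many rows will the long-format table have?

3 account values × 4 melted columns = 12 rows.

12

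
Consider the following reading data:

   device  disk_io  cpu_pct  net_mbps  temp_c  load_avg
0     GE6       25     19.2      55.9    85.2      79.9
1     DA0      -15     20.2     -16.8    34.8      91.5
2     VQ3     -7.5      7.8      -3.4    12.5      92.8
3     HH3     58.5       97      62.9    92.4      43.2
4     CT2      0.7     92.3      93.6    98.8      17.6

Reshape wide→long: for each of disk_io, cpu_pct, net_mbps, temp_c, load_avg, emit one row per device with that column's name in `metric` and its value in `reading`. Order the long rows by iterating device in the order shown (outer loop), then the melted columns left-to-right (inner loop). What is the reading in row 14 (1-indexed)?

25 rows total (5 × 5). Row 14: index ⌊(14-1)/5⌋ = 2 into device → VQ3; (14-1) mod 5 = 3 into the melted columns → temp_c.
So row 14 is (VQ3, temp_c, 12.5); reading = 12.5.

12.5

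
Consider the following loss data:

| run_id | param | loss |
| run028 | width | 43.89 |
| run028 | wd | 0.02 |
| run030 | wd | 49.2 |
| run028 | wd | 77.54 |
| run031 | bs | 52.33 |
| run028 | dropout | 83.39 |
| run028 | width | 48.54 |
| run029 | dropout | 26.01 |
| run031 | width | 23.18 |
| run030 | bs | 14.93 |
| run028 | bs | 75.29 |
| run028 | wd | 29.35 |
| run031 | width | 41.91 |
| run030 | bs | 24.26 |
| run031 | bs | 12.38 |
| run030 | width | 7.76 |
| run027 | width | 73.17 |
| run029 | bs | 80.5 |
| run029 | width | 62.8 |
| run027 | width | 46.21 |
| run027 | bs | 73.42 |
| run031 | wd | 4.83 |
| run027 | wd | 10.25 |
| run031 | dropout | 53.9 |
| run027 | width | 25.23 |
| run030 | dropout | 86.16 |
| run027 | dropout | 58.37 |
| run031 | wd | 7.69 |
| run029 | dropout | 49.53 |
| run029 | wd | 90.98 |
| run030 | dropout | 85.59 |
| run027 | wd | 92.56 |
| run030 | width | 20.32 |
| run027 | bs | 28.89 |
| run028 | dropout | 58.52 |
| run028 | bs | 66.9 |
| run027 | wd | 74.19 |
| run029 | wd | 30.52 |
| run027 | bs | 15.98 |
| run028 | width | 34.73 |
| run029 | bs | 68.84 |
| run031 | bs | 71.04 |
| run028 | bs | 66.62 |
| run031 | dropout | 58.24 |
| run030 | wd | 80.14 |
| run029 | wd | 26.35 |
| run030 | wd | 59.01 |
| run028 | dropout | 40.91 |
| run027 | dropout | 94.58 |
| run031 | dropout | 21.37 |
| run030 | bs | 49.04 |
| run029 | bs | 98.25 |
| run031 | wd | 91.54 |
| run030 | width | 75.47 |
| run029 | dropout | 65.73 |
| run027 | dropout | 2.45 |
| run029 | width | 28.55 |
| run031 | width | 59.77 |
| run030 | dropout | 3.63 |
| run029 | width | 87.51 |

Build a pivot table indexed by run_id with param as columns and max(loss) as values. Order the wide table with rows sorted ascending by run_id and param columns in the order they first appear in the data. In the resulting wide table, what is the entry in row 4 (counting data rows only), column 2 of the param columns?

With rows sorted ascending by run_id, row 4 is run_id=run030. param columns in first-appearance order: width, wd, bs, dropout; column 2 is wd.
Long rows with run_id=run030, param=wd: max(49.2, 80.14, 59.01) = 80.14.

80.14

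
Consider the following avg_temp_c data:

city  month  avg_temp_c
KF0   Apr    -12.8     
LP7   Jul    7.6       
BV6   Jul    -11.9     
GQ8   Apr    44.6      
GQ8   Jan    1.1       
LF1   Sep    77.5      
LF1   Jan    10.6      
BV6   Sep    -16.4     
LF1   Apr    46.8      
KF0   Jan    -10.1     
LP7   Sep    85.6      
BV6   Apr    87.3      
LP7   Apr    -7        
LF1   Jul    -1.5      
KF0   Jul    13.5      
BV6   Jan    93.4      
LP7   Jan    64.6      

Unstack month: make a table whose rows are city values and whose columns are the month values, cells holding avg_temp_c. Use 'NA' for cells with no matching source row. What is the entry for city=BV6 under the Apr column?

The long row with city=BV6, month=Apr has avg_temp_c=87.3.

87.3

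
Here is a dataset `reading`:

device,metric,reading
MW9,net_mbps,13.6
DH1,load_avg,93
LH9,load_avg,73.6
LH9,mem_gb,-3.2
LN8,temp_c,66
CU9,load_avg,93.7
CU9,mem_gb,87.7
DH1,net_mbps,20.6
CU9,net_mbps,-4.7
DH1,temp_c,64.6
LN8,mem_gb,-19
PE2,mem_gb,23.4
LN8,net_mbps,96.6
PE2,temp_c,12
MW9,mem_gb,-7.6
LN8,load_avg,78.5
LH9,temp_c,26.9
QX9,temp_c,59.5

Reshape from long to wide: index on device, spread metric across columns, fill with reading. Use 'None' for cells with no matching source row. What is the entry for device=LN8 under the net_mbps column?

The long row with device=LN8, metric=net_mbps has reading=96.6.

96.6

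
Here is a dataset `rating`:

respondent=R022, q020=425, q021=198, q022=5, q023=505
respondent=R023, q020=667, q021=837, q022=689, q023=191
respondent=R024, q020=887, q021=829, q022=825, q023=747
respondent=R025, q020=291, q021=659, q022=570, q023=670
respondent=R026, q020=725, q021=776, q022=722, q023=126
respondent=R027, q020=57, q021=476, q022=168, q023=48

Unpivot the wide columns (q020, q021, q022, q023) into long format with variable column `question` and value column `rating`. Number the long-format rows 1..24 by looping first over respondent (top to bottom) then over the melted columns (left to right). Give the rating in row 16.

24 rows total (6 × 4). Row 16: index ⌊(16-1)/4⌋ = 3 into respondent → R025; (16-1) mod 4 = 3 into the melted columns → q023.
So row 16 is (R025, q023, 670); rating = 670.

670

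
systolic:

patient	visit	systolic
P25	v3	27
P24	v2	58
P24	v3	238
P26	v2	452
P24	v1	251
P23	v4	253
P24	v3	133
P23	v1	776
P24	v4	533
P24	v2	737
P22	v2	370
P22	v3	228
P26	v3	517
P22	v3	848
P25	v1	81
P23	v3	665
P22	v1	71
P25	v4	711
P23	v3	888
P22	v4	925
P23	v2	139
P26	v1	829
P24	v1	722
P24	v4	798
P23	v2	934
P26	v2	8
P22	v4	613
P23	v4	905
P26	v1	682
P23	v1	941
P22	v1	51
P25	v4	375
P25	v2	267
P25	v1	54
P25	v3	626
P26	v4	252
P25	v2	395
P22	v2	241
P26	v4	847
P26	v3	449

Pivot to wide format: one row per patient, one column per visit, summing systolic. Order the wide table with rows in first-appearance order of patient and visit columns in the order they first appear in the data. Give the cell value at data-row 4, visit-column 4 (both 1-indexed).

1158

With rows in first-appearance order of patient, row 4 is patient=P23. visit columns in first-appearance order: v3, v2, v1, v4; column 4 is v4.
Long rows with patient=P23, visit=v4: 253 + 905 = 1158.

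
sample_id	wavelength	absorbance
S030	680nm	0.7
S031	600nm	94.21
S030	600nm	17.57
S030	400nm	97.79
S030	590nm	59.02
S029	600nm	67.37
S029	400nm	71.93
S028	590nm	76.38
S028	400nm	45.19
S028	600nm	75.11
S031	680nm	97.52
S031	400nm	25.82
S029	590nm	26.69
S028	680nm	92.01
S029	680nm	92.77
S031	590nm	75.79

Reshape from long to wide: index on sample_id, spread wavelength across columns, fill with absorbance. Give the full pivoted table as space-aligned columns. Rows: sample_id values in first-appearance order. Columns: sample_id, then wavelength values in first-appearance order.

Columns: sample_id plus the 4 distinct wavelength values (680nm, 600nm, 400nm, 590nm).
For example, row S030 column 680nm takes absorbance=0.7 from the long row (S030, 680nm).

sample_id  680nm  600nm  400nm  590nm
S030       0.7    17.57  97.79  59.02
S031       97.52  94.21  25.82  75.79
S029       92.77  67.37  71.93  26.69
S028       92.01  75.11  45.19  76.38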